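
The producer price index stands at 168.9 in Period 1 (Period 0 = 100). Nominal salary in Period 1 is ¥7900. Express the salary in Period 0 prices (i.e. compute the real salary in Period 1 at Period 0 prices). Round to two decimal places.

Real = Nominal ÷ (Index/100) = 7900 ÷ (168.9/100)
     = 7900 ÷ 1.689 = 4677.3239

4677.32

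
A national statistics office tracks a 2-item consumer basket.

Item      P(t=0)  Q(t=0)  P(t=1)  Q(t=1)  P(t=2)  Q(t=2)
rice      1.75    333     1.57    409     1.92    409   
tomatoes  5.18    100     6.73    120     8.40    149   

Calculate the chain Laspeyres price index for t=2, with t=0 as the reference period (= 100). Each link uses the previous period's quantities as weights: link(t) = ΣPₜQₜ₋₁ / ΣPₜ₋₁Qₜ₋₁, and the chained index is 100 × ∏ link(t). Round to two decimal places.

134.38

Link t=0→t=1:
ΣP(t=1)Q(t=0) = 1.57×333 + 6.73×100 = 522.81 + 673 = 1195.81
ΣP(t=0)Q(t=0) = 1.75×333 + 5.18×100 = 582.75 + 518 = 1100.75
link = 1195.81/1100.75 = 1.086359
Link t=1→t=2:
ΣP(t=2)Q(t=1) = 1.92×409 + 8.40×120 = 785.28 + 1008 = 1793.28
ΣP(t=1)Q(t=1) = 1.57×409 + 6.73×120 = 642.13 + 807.6 = 1449.73
link = 1793.28/1449.73 = 1.236975
Chained index = 100 × 1.086359 × 1.236975 = 134.3799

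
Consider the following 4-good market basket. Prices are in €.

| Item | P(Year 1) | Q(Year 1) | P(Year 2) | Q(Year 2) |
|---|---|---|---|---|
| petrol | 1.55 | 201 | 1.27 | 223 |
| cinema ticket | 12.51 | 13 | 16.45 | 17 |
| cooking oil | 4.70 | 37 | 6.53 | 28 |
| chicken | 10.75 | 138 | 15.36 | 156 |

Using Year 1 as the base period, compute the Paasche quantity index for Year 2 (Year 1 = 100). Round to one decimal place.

Paasche quantity index uses current-period prices as weights.
ΣP(Year 2)·Q(Year 2) = 1.27×223 + 16.45×17 + 6.53×28 + 15.36×156 = 283.21 + 279.65 + 182.84 + 2396.16 = 3141.86
ΣP(Year 2)·Q(Year 1) = 1.27×201 + 16.45×13 + 6.53×37 + 15.36×138 = 255.27 + 213.85 + 241.61 + 2119.68 = 2830.41
Index = 3141.86 / 2830.41 × 100 = 111.0037

111.0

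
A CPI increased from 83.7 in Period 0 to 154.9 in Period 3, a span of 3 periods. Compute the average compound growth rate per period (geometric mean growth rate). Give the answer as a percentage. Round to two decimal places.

Growth factor = (154.9/83.7)^(1/3) = (1.850657)^(1/3) = 1.227746
Growth rate = 1.227746 − 1 = 0.227746 = 22.7746%

22.77%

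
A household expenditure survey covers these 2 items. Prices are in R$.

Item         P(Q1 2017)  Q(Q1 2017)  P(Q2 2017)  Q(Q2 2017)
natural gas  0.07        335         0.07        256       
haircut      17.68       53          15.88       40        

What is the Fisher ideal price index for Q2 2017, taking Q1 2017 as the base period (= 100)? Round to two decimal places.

Laspeyres component (base-period weights):
ΣP(Q2 2017)Q(Q1 2017) = 0.07×335 + 15.88×53 = 23.45 + 841.64 = 865.09
ΣP(Q1 2017)Q(Q1 2017) = 0.07×335 + 17.68×53 = 23.45 + 937.04 = 960.49
L = 865.09 / 960.49 × 100 = 90.0676
Paasche component (current-period weights):
ΣP(Q2 2017)Q(Q2 2017) = 0.07×256 + 15.88×40 = 17.92 + 635.2 = 653.12
ΣP(Q1 2017)Q(Q2 2017) = 0.07×256 + 17.68×40 = 17.92 + 707.2 = 725.12
P = 653.12 / 725.12 × 100 = 90.0706
Fisher = √(L × P) = √(90.0676 × 90.0706) = 90.0691

90.07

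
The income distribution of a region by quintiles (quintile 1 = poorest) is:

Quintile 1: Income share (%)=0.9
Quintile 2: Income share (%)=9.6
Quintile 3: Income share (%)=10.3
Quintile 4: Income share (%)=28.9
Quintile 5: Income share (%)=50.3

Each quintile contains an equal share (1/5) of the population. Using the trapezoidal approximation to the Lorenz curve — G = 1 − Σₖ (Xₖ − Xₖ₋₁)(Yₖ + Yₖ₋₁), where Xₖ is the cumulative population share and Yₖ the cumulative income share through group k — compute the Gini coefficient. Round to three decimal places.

0.472

Cumulative income shares Yₖ: 0.0090, 0.1050, 0.2080, 0.4970, 1.0000
Σ (Xₖ−Xₖ₋₁)(Yₖ+Yₖ₋₁) = (1/5)(0.0090+0.0000) + (1/5)(0.1050+0.0090) + (1/5)(0.2080+0.1050) + (1/5)(0.4970+0.2080) + (1/5)(1.0000+0.4970)
  = 0.0018 + 0.0228 + 0.0626 + 0.1410 + 0.2994 = 0.5276
G = 1 − 0.5276 = 0.4724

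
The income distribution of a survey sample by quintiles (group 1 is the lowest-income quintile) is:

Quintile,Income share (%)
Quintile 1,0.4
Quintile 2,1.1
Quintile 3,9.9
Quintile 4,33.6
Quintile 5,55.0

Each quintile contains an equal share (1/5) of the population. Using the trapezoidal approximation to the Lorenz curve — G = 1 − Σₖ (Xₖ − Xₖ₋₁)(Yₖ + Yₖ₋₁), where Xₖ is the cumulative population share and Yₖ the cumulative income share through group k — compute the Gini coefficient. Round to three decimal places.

0.567

Cumulative income shares Yₖ: 0.0040, 0.0150, 0.1140, 0.4500, 1.0000
Σ (Xₖ−Xₖ₋₁)(Yₖ+Yₖ₋₁) = (1/5)(0.0040+0.0000) + (1/5)(0.0150+0.0040) + (1/5)(0.1140+0.0150) + (1/5)(0.4500+0.1140) + (1/5)(1.0000+0.4500)
  = 0.0008 + 0.0038 + 0.0258 + 0.1128 + 0.2900 = 0.4332
G = 1 − 0.4332 = 0.5668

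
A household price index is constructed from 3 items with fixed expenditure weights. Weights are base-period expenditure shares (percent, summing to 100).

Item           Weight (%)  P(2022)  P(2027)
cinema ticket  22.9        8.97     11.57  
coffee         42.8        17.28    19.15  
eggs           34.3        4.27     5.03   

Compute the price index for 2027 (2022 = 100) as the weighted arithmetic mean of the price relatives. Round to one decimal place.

117.4

cinema ticket: 22.9 × (11.57/8.97) = 22.9 × 1.289855 = 29.5377
coffee: 42.8 × (19.15/17.28) = 42.8 × 1.108218 = 47.4317
eggs: 34.3 × (5.03/4.27) = 34.3 × 1.177986 = 40.4049
Index = Σ wᵢ·(p₁ᵢ/p₀ᵢ) = 29.5377 + 47.4317 + 40.4049 = 117.3743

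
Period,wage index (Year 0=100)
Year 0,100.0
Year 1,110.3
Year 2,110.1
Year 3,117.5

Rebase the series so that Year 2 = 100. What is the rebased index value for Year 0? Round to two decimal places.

90.83

Rebased(Year 0) = 100.0 / 110.1 × 100 = 90.8265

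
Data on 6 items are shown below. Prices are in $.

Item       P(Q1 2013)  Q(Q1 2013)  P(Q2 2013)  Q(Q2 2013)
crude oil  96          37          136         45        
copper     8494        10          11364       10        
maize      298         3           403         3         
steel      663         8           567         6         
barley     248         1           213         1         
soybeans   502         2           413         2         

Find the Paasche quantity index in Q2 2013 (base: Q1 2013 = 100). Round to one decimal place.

100.0

Paasche quantity index uses current-period prices as weights.
ΣP(Q2 2013)·Q(Q2 2013) = 136×45 + 11364×10 + 403×3 + 567×6 + 213×1 + 413×2 = 6120 + 113640 + 1209 + 3402 + 213 + 826 = 125410
ΣP(Q2 2013)·Q(Q1 2013) = 136×37 + 11364×10 + 403×3 + 567×8 + 213×1 + 413×2 = 5032 + 113640 + 1209 + 4536 + 213 + 826 = 125456
Index = 125410 / 125456 × 100 = 99.9633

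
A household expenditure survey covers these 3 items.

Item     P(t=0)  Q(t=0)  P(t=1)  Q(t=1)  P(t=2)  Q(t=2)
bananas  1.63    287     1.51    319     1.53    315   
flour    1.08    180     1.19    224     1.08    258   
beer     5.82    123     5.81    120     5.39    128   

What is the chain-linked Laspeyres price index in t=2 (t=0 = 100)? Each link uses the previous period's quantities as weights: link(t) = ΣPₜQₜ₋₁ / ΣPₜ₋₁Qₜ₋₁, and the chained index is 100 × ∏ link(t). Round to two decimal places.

94.15

Link t=0→t=1:
ΣP(t=1)Q(t=0) = 1.51×287 + 1.19×180 + 5.81×123 = 433.37 + 214.2 + 714.63 = 1362.2
ΣP(t=0)Q(t=0) = 1.63×287 + 1.08×180 + 5.82×123 = 467.81 + 194.4 + 715.86 = 1378.07
link = 1362.2/1378.07 = 0.988484
Link t=1→t=2:
ΣP(t=2)Q(t=1) = 1.53×319 + 1.08×224 + 5.39×120 = 488.07 + 241.92 + 646.8 = 1376.79
ΣP(t=1)Q(t=1) = 1.51×319 + 1.19×224 + 5.81×120 = 481.69 + 266.56 + 697.2 = 1445.45
link = 1376.79/1445.45 = 0.952499
Chained index = 100 × 0.988484 × 0.952499 = 94.1530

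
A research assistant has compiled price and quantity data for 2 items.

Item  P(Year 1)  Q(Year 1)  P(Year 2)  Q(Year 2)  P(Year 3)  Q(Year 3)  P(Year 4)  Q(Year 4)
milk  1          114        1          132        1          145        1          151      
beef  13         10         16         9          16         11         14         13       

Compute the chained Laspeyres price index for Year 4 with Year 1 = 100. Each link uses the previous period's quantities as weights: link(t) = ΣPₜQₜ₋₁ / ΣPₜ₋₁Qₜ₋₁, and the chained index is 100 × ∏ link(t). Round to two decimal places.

104.60

Link Year 1→Year 2:
ΣP(Year 2)Q(Year 1) = 1×114 + 16×10 = 114 + 160 = 274
ΣP(Year 1)Q(Year 1) = 1×114 + 13×10 = 114 + 130 = 244
link = 274/244 = 1.122951
Link Year 2→Year 3:
ΣP(Year 3)Q(Year 2) = 1×132 + 16×9 = 132 + 144 = 276
ΣP(Year 2)Q(Year 2) = 1×132 + 16×9 = 132 + 144 = 276
link = 276/276 = 1.000000
Link Year 3→Year 4:
ΣP(Year 4)Q(Year 3) = 1×145 + 14×11 = 145 + 154 = 299
ΣP(Year 3)Q(Year 3) = 1×145 + 16×11 = 145 + 176 = 321
link = 299/321 = 0.931464
Chained index = 100 × 1.122951 × 1.000000 × 0.931464 = 104.5988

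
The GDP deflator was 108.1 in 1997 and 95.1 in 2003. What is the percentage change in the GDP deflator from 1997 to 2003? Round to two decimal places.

-12.03%

Change = (95.1 − 108.1) / 108.1 × 100
       = -13.0 / 108.1 × 100 = -12.0259%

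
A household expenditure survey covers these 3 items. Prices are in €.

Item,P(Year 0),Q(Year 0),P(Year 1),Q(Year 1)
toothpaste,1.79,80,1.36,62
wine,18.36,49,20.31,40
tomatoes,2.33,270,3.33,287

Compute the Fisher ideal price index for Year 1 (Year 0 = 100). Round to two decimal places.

121.07

Laspeyres component (base-period weights):
ΣP(Year 1)Q(Year 0) = 1.36×80 + 20.31×49 + 3.33×270 = 108.8 + 995.19 + 899.1 = 2003.09
ΣP(Year 0)Q(Year 0) = 1.79×80 + 18.36×49 + 2.33×270 = 143.2 + 899.64 + 629.1 = 1671.94
L = 2003.09 / 1671.94 × 100 = 119.8063
Paasche component (current-period weights):
ΣP(Year 1)Q(Year 1) = 1.36×62 + 20.31×40 + 3.33×287 = 84.32 + 812.4 + 955.71 = 1852.43
ΣP(Year 0)Q(Year 1) = 1.79×62 + 18.36×40 + 2.33×287 = 110.98 + 734.4 + 668.71 = 1514.09
P = 1852.43 / 1514.09 × 100 = 122.3461
Fisher = √(L × P) = √(119.8063 × 122.3461) = 121.0696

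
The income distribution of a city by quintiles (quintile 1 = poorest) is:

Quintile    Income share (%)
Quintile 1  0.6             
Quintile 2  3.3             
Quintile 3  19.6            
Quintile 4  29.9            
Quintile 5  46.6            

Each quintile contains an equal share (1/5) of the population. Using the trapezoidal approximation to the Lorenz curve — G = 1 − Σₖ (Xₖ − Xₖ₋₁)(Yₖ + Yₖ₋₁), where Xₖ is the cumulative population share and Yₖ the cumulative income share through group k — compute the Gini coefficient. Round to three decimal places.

Cumulative income shares Yₖ: 0.0060, 0.0390, 0.2350, 0.5340, 1.0000
Σ (Xₖ−Xₖ₋₁)(Yₖ+Yₖ₋₁) = (1/5)(0.0060+0.0000) + (1/5)(0.0390+0.0060) + (1/5)(0.2350+0.0390) + (1/5)(0.5340+0.2350) + (1/5)(1.0000+0.5340)
  = 0.0012 + 0.0090 + 0.0548 + 0.1538 + 0.3068 = 0.5256
G = 1 − 0.5256 = 0.4744

0.474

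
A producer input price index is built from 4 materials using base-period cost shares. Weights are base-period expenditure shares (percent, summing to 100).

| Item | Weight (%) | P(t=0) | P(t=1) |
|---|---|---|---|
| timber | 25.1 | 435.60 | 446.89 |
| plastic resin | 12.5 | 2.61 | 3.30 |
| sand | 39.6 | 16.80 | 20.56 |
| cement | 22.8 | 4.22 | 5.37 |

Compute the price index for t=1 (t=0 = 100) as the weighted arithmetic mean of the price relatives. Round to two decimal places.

119.03

timber: 25.1 × (446.89/435.60) = 25.1 × 1.025918 = 25.7505
plastic resin: 12.5 × (3.30/2.61) = 12.5 × 1.264368 = 15.8046
sand: 39.6 × (20.56/16.80) = 39.6 × 1.223810 = 48.4629
cement: 22.8 × (5.37/4.22) = 22.8 × 1.272512 = 29.0133
Index = Σ wᵢ·(p₁ᵢ/p₀ᵢ) = 25.7505 + 15.8046 + 48.4629 + 29.0133 = 119.0313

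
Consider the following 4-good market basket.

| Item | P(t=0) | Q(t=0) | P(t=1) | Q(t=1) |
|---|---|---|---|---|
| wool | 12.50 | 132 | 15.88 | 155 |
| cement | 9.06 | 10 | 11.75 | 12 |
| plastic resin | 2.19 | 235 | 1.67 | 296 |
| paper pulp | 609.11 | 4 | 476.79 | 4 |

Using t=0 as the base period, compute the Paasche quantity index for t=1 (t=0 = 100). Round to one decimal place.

Paasche quantity index uses current-period prices as weights.
ΣP(t=1)·Q(t=1) = 15.88×155 + 11.75×12 + 1.67×296 + 476.79×4 = 2461.4 + 141 + 494.32 + 1907.16 = 5003.88
ΣP(t=1)·Q(t=0) = 15.88×132 + 11.75×10 + 1.67×235 + 476.79×4 = 2096.16 + 117.5 + 392.45 + 1907.16 = 4513.27
Index = 5003.88 / 4513.27 × 100 = 110.8704

110.9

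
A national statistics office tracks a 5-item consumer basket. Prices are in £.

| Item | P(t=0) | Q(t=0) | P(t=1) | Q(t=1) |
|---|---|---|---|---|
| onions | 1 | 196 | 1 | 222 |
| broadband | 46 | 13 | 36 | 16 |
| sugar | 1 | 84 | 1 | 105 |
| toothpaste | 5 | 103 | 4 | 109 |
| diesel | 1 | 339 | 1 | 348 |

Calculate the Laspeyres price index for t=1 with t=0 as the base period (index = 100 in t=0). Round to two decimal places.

86.55

Laspeyres price index uses base-period quantities as weights.
ΣP(t=1)·Q(t=0) = 1×196 + 36×13 + 1×84 + 4×103 + 1×339 = 196 + 468 + 84 + 412 + 339 = 1499
ΣP(t=0)·Q(t=0) = 1×196 + 46×13 + 1×84 + 5×103 + 1×339 = 196 + 598 + 84 + 515 + 339 = 1732
Index = 1499 / 1732 × 100 = 86.5473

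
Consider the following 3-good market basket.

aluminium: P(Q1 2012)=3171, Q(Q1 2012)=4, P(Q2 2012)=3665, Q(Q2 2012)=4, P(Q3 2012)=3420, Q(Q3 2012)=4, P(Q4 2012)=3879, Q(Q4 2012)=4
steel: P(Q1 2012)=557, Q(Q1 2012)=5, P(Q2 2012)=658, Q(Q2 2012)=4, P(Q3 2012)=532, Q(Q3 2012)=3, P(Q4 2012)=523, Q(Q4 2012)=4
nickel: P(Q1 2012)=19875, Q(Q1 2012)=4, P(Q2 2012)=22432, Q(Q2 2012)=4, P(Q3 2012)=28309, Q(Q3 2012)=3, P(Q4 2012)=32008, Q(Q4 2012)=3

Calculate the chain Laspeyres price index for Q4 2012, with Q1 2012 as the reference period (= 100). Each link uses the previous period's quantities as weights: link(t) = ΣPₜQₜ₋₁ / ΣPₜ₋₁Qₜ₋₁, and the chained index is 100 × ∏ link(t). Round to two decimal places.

Link Q1 2012→Q2 2012:
ΣP(Q2 2012)Q(Q1 2012) = 3665×4 + 658×5 + 22432×4 = 14660 + 3290 + 89728 = 107678
ΣP(Q1 2012)Q(Q1 2012) = 3171×4 + 557×5 + 19875×4 = 12684 + 2785 + 79500 = 94969
link = 107678/94969 = 1.133823
Link Q2 2012→Q3 2012:
ΣP(Q3 2012)Q(Q2 2012) = 3420×4 + 532×4 + 28309×4 = 13680 + 2128 + 113236 = 129044
ΣP(Q2 2012)Q(Q2 2012) = 3665×4 + 658×4 + 22432×4 = 14660 + 2632 + 89728 = 107020
link = 129044/107020 = 1.205793
Link Q3 2012→Q4 2012:
ΣP(Q4 2012)Q(Q3 2012) = 3879×4 + 523×3 + 32008×3 = 15516 + 1569 + 96024 = 113109
ΣP(Q3 2012)Q(Q3 2012) = 3420×4 + 532×3 + 28309×3 = 13680 + 1596 + 84927 = 100203
link = 113109/100203 = 1.128799
Chained index = 100 × 1.133823 × 1.205793 × 1.128799 = 154.3243

154.32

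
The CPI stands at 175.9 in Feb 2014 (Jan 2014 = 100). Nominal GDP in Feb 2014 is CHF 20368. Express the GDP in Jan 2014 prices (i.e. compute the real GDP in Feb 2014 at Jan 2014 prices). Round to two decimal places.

11579.31

Real = Nominal ÷ (Index/100) = 20368 ÷ (175.9/100)
     = 20368 ÷ 1.759 = 11579.3064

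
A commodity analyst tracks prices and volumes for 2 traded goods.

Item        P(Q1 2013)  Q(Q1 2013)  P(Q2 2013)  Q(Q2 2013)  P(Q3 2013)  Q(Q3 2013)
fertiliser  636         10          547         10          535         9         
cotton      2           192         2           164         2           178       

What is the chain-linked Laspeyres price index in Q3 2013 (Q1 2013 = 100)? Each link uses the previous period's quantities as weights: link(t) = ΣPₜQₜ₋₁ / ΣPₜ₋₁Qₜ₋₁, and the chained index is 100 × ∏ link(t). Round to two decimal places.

85.01

Link Q1 2013→Q2 2013:
ΣP(Q2 2013)Q(Q1 2013) = 547×10 + 2×192 = 5470 + 384 = 5854
ΣP(Q1 2013)Q(Q1 2013) = 636×10 + 2×192 = 6360 + 384 = 6744
link = 5854/6744 = 0.868031
Link Q2 2013→Q3 2013:
ΣP(Q3 2013)Q(Q2 2013) = 535×10 + 2×164 = 5350 + 328 = 5678
ΣP(Q2 2013)Q(Q2 2013) = 547×10 + 2×164 = 5470 + 328 = 5798
link = 5678/5798 = 0.979303
Chained index = 100 × 0.868031 × 0.979303 = 85.0065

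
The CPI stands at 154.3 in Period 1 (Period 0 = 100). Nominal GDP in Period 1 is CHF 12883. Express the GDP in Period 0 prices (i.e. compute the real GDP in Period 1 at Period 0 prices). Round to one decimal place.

Real = Nominal ÷ (Index/100) = 12883 ÷ (154.3/100)
     = 12883 ÷ 1.543 = 8349.3195

8349.3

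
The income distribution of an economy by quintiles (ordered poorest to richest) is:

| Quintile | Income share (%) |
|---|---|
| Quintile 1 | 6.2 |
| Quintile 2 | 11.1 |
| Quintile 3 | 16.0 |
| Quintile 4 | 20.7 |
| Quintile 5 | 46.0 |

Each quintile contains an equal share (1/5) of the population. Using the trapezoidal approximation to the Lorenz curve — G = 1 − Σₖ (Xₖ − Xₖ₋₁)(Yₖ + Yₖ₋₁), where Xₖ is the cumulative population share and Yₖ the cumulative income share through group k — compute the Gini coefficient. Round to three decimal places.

0.357

Cumulative income shares Yₖ: 0.0620, 0.1730, 0.3330, 0.5400, 1.0000
Σ (Xₖ−Xₖ₋₁)(Yₖ+Yₖ₋₁) = (1/5)(0.0620+0.0000) + (1/5)(0.1730+0.0620) + (1/5)(0.3330+0.1730) + (1/5)(0.5400+0.3330) + (1/5)(1.0000+0.5400)
  = 0.0124 + 0.0470 + 0.1012 + 0.1746 + 0.3080 = 0.6432
G = 1 − 0.6432 = 0.3568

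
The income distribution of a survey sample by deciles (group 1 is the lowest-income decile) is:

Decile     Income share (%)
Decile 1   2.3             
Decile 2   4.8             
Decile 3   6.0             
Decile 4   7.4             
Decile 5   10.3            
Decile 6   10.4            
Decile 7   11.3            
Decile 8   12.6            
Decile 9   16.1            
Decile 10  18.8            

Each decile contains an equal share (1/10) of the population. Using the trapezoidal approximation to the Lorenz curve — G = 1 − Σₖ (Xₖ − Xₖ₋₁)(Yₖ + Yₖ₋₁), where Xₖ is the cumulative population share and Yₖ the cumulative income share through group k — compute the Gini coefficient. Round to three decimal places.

0.272

Cumulative income shares Yₖ: 0.0230, 0.0710, 0.1310, 0.2050, 0.3080, 0.4120, 0.5250, 0.6510, 0.8120, 1.0000
Σ (Xₖ−Xₖ₋₁)(Yₖ+Yₖ₋₁) = (1/10)(0.0230+0.0000) + (1/10)(0.0710+0.0230) + (1/10)(0.1310+0.0710) + (1/10)(0.2050+0.1310) + (1/10)(0.3080+0.2050) + (1/10)(0.4120+0.3080) + (1/10)(0.5250+0.4120) + (1/10)(0.6510+0.5250) + (1/10)(0.8120+0.6510) + (1/10)(1.0000+0.8120)
  = 0.0023 + 0.0094 + 0.0202 + 0.0336 + 0.0513 + 0.0720 + 0.0937 + 0.1176 + 0.1463 + 0.1812 = 0.7276
G = 1 − 0.7276 = 0.2724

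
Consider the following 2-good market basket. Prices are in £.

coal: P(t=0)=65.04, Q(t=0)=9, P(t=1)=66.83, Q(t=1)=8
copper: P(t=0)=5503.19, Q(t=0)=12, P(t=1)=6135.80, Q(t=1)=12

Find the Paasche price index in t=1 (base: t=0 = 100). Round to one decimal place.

Paasche price index uses current-period quantities as weights.
ΣP(t=1)·Q(t=1) = 66.83×8 + 6135.80×12 = 534.64 + 73629.6 = 74164.24
ΣP(t=0)·Q(t=1) = 65.04×8 + 5503.19×12 = 520.32 + 66038.28 = 66558.6
Index = 74164.24 / 66558.6 × 100 = 111.4270

111.4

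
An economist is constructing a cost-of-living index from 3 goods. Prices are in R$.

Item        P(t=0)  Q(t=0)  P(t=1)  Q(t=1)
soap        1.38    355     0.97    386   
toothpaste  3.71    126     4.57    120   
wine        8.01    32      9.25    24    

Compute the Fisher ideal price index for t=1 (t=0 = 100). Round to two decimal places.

Laspeyres component (base-period weights):
ΣP(t=1)Q(t=0) = 0.97×355 + 4.57×126 + 9.25×32 = 344.35 + 575.82 + 296 = 1216.17
ΣP(t=0)Q(t=0) = 1.38×355 + 3.71×126 + 8.01×32 = 489.9 + 467.46 + 256.32 = 1213.68
L = 1216.17 / 1213.68 × 100 = 100.2052
Paasche component (current-period weights):
ΣP(t=1)Q(t=1) = 0.97×386 + 4.57×120 + 9.25×24 = 374.42 + 548.4 + 222 = 1144.82
ΣP(t=0)Q(t=1) = 1.38×386 + 3.71×120 + 8.01×24 = 532.68 + 445.2 + 192.24 = 1170.12
P = 1144.82 / 1170.12 × 100 = 97.8378
Fisher = √(L × P) = √(100.2052 × 97.8378) = 99.0144

99.01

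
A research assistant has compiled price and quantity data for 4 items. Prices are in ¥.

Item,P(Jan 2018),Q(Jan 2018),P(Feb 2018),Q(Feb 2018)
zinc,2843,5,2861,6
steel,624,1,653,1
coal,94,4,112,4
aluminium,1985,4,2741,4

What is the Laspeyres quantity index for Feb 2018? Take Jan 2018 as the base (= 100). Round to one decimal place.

Laspeyres quantity index uses base-period prices as weights.
ΣP(Jan 2018)·Q(Feb 2018) = 2843×6 + 624×1 + 94×4 + 1985×4 = 17058 + 624 + 376 + 7940 = 25998
ΣP(Jan 2018)·Q(Jan 2018) = 2843×5 + 624×1 + 94×4 + 1985×4 = 14215 + 624 + 376 + 7940 = 23155
Index = 25998 / 23155 × 100 = 112.2781

112.3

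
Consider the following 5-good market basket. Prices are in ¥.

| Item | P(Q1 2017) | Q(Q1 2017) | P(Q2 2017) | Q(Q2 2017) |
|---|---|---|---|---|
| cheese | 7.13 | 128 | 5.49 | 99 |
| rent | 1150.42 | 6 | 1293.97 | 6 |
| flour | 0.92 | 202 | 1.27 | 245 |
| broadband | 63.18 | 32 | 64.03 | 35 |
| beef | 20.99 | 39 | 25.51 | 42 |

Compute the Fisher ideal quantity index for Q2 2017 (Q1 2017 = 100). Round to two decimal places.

101.09

Laspeyres component (base-period weights):
ΣP(Q1 2017)Q(Q2 2017) = 7.13×99 + 1150.42×6 + 0.92×245 + 63.18×35 + 20.99×42 = 705.87 + 6902.52 + 225.4 + 2211.3 + 881.58 = 10926.67
ΣP(Q1 2017)Q(Q1 2017) = 7.13×128 + 1150.42×6 + 0.92×202 + 63.18×32 + 20.99×39 = 912.64 + 6902.52 + 185.84 + 2021.76 + 818.61 = 10841.37
L = 10926.67 / 10841.37 × 100 = 100.7868
Paasche component (current-period weights):
ΣP(Q2 2017)Q(Q2 2017) = 5.49×99 + 1293.97×6 + 1.27×245 + 64.03×35 + 25.51×42 = 543.51 + 7763.82 + 311.15 + 2241.05 + 1071.42 = 11930.95
ΣP(Q2 2017)Q(Q1 2017) = 5.49×128 + 1293.97×6 + 1.27×202 + 64.03×32 + 25.51×39 = 702.72 + 7763.82 + 256.54 + 2048.96 + 994.89 = 11766.93
P = 11930.95 / 11766.93 × 100 = 101.3939
Fisher = √(L × P) = √(100.7868 × 101.3939) = 101.0899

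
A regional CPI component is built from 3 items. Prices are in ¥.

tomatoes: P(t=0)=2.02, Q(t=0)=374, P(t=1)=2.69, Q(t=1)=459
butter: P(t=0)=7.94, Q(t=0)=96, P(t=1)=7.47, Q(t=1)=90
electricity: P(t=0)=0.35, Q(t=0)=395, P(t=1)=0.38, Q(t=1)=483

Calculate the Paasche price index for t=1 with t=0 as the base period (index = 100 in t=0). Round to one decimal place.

115.4

Paasche price index uses current-period quantities as weights.
ΣP(t=1)·Q(t=1) = 2.69×459 + 7.47×90 + 0.38×483 = 1234.71 + 672.3 + 183.54 = 2090.55
ΣP(t=0)·Q(t=1) = 2.02×459 + 7.94×90 + 0.35×483 = 927.18 + 714.6 + 169.05 = 1810.83
Index = 2090.55 / 1810.83 × 100 = 115.4471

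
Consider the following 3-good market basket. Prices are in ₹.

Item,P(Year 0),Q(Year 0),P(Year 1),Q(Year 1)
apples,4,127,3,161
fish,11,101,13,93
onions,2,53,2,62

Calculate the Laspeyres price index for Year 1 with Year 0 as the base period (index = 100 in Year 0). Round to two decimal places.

Laspeyres price index uses base-period quantities as weights.
ΣP(Year 1)·Q(Year 0) = 3×127 + 13×101 + 2×53 = 381 + 1313 + 106 = 1800
ΣP(Year 0)·Q(Year 0) = 4×127 + 11×101 + 2×53 = 508 + 1111 + 106 = 1725
Index = 1800 / 1725 × 100 = 104.3478

104.35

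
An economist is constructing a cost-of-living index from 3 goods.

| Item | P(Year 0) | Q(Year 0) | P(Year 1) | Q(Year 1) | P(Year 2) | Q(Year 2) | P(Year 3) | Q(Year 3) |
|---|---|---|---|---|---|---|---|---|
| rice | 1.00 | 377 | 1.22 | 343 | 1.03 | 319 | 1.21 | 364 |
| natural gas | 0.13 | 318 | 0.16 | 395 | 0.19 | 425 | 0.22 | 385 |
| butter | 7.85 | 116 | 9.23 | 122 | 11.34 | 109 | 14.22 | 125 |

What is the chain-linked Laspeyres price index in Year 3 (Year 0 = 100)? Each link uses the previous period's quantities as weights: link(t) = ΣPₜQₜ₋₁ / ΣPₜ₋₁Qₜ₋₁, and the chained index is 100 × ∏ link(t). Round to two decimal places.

Link Year 0→Year 1:
ΣP(Year 1)Q(Year 0) = 1.22×377 + 0.16×318 + 9.23×116 = 459.94 + 50.88 + 1070.68 = 1581.5
ΣP(Year 0)Q(Year 0) = 1.00×377 + 0.13×318 + 7.85×116 = 377 + 41.34 + 910.6 = 1328.94
link = 1581.5/1328.94 = 1.190046
Link Year 1→Year 2:
ΣP(Year 2)Q(Year 1) = 1.03×343 + 0.19×395 + 11.34×122 = 353.29 + 75.05 + 1383.48 = 1811.82
ΣP(Year 1)Q(Year 1) = 1.22×343 + 0.16×395 + 9.23×122 = 418.46 + 63.2 + 1126.06 = 1607.72
link = 1811.82/1607.72 = 1.126950
Link Year 2→Year 3:
ΣP(Year 3)Q(Year 2) = 1.21×319 + 0.22×425 + 14.22×109 = 385.99 + 93.5 + 1549.98 = 2029.47
ΣP(Year 2)Q(Year 2) = 1.03×319 + 0.19×425 + 11.34×109 = 328.57 + 80.75 + 1236.06 = 1645.38
link = 2029.47/1645.38 = 1.233435
Chained index = 100 × 1.190046 × 1.126950 × 1.233435 = 165.4188

165.42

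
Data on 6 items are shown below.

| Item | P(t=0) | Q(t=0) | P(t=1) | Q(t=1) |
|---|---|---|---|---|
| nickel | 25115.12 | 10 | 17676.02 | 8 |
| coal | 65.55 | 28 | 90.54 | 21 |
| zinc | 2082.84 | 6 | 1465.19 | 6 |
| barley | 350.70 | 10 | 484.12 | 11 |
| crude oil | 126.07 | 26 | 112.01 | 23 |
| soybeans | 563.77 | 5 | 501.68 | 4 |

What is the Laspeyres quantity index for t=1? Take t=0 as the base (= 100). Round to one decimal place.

Laspeyres quantity index uses base-period prices as weights.
ΣP(t=0)·Q(t=1) = 25115.12×8 + 65.55×21 + 2082.84×6 + 350.70×11 + 126.07×23 + 563.77×4 = 200920.96 + 1376.55 + 12497.04 + 3857.7 + 2899.61 + 2255.08 = 223806.94
ΣP(t=0)·Q(t=0) = 25115.12×10 + 65.55×28 + 2082.84×6 + 350.70×10 + 126.07×26 + 563.77×5 = 251151.2 + 1835.4 + 12497.04 + 3507 + 3277.82 + 2818.85 = 275087.31
Index = 223806.94 / 275087.31 × 100 = 81.3585

81.4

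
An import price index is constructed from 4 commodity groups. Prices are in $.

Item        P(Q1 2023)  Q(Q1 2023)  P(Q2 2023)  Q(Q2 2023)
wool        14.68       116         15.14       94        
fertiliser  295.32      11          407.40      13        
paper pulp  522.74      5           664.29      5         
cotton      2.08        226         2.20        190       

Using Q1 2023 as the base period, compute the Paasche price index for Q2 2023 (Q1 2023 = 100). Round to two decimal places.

127.11

Paasche price index uses current-period quantities as weights.
ΣP(Q2 2023)·Q(Q2 2023) = 15.14×94 + 407.40×13 + 664.29×5 + 2.20×190 = 1423.16 + 5296.2 + 3321.45 + 418 = 10458.81
ΣP(Q1 2023)·Q(Q2 2023) = 14.68×94 + 295.32×13 + 522.74×5 + 2.08×190 = 1379.92 + 3839.16 + 2613.7 + 395.2 = 8227.98
Index = 10458.81 / 8227.98 × 100 = 127.1127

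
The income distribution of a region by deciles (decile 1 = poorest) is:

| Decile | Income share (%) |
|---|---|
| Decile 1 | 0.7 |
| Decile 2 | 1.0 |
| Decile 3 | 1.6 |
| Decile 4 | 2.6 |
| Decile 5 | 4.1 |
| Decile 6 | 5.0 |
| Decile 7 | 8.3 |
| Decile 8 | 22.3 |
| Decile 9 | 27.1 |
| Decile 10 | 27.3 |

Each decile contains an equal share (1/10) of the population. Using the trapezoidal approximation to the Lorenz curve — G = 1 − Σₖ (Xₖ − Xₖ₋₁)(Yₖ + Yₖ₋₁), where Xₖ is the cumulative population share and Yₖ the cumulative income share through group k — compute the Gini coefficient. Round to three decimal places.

Cumulative income shares Yₖ: 0.0070, 0.0170, 0.0330, 0.0590, 0.1000, 0.1500, 0.2330, 0.4560, 0.7270, 1.0000
Σ (Xₖ−Xₖ₋₁)(Yₖ+Yₖ₋₁) = (1/10)(0.0070+0.0000) + (1/10)(0.0170+0.0070) + (1/10)(0.0330+0.0170) + (1/10)(0.0590+0.0330) + (1/10)(0.1000+0.0590) + (1/10)(0.1500+0.1000) + (1/10)(0.2330+0.1500) + (1/10)(0.4560+0.2330) + (1/10)(0.7270+0.4560) + (1/10)(1.0000+0.7270)
  = 0.0007 + 0.0024 + 0.0050 + 0.0092 + 0.0159 + 0.0250 + 0.0383 + 0.0689 + 0.1183 + 0.1727 = 0.4564
G = 1 − 0.4564 = 0.5436

0.544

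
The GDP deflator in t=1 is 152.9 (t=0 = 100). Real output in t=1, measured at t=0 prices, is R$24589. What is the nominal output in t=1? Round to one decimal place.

Nominal = Real × (Index/100) = 24589 × (152.9/100)
        = 24589 × 1.529 = 37596.5810

37596.6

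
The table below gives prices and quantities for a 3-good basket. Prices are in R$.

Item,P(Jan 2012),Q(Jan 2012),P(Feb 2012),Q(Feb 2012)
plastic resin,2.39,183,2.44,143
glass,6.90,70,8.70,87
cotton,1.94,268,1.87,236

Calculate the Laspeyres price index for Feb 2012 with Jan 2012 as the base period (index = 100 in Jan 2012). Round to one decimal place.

108.1

Laspeyres price index uses base-period quantities as weights.
ΣP(Feb 2012)·Q(Jan 2012) = 2.44×183 + 8.70×70 + 1.87×268 = 446.52 + 609 + 501.16 = 1556.68
ΣP(Jan 2012)·Q(Jan 2012) = 2.39×183 + 6.90×70 + 1.94×268 = 437.37 + 483 + 519.92 = 1440.29
Index = 1556.68 / 1440.29 × 100 = 108.0810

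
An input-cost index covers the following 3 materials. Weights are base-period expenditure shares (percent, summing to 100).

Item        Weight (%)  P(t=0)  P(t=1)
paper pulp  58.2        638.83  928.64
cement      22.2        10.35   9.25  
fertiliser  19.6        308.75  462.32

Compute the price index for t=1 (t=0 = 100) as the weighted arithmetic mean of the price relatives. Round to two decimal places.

133.79

paper pulp: 58.2 × (928.64/638.83) = 58.2 × 1.453657 = 84.6029
cement: 22.2 × (9.25/10.35) = 22.2 × 0.893720 = 19.8406
fertiliser: 19.6 × (462.32/308.75) = 19.6 × 1.497393 = 29.3489
Index = Σ wᵢ·(p₁ᵢ/p₀ᵢ) = 84.6029 + 19.8406 + 29.3489 = 133.7923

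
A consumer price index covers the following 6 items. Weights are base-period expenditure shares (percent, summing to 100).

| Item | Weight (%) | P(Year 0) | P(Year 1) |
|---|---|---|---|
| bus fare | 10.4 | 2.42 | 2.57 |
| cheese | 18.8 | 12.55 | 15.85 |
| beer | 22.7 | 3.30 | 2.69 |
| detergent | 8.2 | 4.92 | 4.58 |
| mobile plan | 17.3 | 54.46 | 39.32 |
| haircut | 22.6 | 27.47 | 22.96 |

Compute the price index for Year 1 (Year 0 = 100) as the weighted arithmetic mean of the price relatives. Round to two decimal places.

bus fare: 10.4 × (2.57/2.42) = 10.4 × 1.061983 = 11.0446
cheese: 18.8 × (15.85/12.55) = 18.8 × 1.262948 = 23.7434
beer: 22.7 × (2.69/3.30) = 22.7 × 0.815152 = 18.5039
detergent: 8.2 × (4.58/4.92) = 8.2 × 0.930894 = 7.6333
mobile plan: 17.3 × (39.32/54.46) = 17.3 × 0.721998 = 12.4906
haircut: 22.6 × (22.96/27.47) = 22.6 × 0.835821 = 18.8896
Index = Σ wᵢ·(p₁ᵢ/p₀ᵢ) = 11.0446 + 23.7434 + 18.5039 + 7.6333 + 12.4906 + 18.8896 = 92.3054

92.31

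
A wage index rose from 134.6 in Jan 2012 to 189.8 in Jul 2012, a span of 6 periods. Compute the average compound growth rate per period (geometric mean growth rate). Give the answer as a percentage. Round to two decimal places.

Growth factor = (189.8/134.6)^(1/6) = (1.410104)^(1/6) = 1.058949
Growth rate = 1.058949 − 1 = 0.058949 = 5.8949%

5.89%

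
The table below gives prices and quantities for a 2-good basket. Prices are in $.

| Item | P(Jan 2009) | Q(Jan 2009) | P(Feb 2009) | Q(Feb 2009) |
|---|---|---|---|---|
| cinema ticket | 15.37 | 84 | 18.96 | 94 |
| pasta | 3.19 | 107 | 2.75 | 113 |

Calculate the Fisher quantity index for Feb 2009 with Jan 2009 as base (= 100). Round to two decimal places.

Laspeyres component (base-period weights):
ΣP(Jan 2009)Q(Feb 2009) = 15.37×94 + 3.19×113 = 1444.78 + 360.47 = 1805.25
ΣP(Jan 2009)Q(Jan 2009) = 15.37×84 + 3.19×107 = 1291.08 + 341.33 = 1632.41
L = 1805.25 / 1632.41 × 100 = 110.5880
Paasche component (current-period weights):
ΣP(Feb 2009)Q(Feb 2009) = 18.96×94 + 2.75×113 = 1782.24 + 310.75 = 2092.99
ΣP(Feb 2009)Q(Jan 2009) = 18.96×84 + 2.75×107 = 1592.64 + 294.25 = 1886.89
P = 2092.99 / 1886.89 × 100 = 110.9227
Fisher = √(L × P) = √(110.5880 × 110.9227) = 110.7553

110.76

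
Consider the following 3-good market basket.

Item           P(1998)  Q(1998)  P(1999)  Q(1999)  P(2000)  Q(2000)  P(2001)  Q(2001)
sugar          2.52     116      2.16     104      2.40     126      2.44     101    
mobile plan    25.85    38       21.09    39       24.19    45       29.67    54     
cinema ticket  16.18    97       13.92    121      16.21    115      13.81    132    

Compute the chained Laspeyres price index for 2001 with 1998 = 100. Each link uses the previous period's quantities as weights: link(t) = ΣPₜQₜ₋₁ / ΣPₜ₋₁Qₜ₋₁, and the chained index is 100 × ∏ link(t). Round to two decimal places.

96.81

Link 1998→1999:
ΣP(1999)Q(1998) = 2.16×116 + 21.09×38 + 13.92×97 = 250.56 + 801.42 + 1350.24 = 2402.22
ΣP(1998)Q(1998) = 2.52×116 + 25.85×38 + 16.18×97 = 292.32 + 982.3 + 1569.46 = 2844.08
link = 2402.22/2844.08 = 0.844639
Link 1999→2000:
ΣP(2000)Q(1999) = 2.40×104 + 24.19×39 + 16.21×121 = 249.6 + 943.41 + 1961.41 = 3154.42
ΣP(1999)Q(1999) = 2.16×104 + 21.09×39 + 13.92×121 = 224.64 + 822.51 + 1684.32 = 2731.47
link = 3154.42/2731.47 = 1.154843
Link 2000→2001:
ΣP(2001)Q(2000) = 2.44×126 + 29.67×45 + 13.81×115 = 307.44 + 1335.15 + 1588.15 = 3230.74
ΣP(2000)Q(2000) = 2.40×126 + 24.19×45 + 16.21×115 = 302.4 + 1088.55 + 1864.15 = 3255.1
link = 3230.74/3255.1 = 0.992516
Chained index = 100 × 0.844639 × 1.154843 × 0.992516 = 96.8126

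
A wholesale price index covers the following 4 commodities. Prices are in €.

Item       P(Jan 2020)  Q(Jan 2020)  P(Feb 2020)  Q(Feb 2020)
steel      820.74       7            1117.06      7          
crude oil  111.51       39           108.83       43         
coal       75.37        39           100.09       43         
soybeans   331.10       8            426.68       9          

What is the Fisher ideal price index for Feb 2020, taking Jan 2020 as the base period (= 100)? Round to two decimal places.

Laspeyres component (base-period weights):
ΣP(Feb 2020)Q(Jan 2020) = 1117.06×7 + 108.83×39 + 100.09×39 + 426.68×8 = 7819.42 + 4244.37 + 3903.51 + 3413.44 = 19380.74
ΣP(Jan 2020)Q(Jan 2020) = 820.74×7 + 111.51×39 + 75.37×39 + 331.10×8 = 5745.18 + 4348.89 + 2939.43 + 2648.8 = 15682.3
L = 19380.74 / 15682.3 × 100 = 123.5835
Paasche component (current-period weights):
ΣP(Feb 2020)Q(Feb 2020) = 1117.06×7 + 108.83×43 + 100.09×43 + 426.68×9 = 7819.42 + 4679.69 + 4303.87 + 3840.12 = 20643.1
ΣP(Jan 2020)Q(Feb 2020) = 820.74×7 + 111.51×43 + 75.37×43 + 331.10×9 = 5745.18 + 4794.93 + 3240.91 + 2979.9 = 16760.92
P = 20643.1 / 16760.92 × 100 = 123.1621
Fisher = √(L × P) = √(123.5835 × 123.1621) = 123.3726

123.37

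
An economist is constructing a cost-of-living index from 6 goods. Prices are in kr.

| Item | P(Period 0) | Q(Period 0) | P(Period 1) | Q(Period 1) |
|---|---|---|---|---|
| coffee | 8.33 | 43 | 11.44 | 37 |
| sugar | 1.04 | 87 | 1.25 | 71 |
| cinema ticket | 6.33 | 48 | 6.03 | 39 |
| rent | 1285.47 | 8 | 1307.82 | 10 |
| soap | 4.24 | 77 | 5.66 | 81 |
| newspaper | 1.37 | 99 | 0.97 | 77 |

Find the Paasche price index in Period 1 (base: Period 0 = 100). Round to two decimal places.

103.06

Paasche price index uses current-period quantities as weights.
ΣP(Period 1)·Q(Period 1) = 11.44×37 + 1.25×71 + 6.03×39 + 1307.82×10 + 5.66×81 + 0.97×77 = 423.28 + 88.75 + 235.17 + 13078.2 + 458.46 + 74.69 = 14358.55
ΣP(Period 0)·Q(Period 1) = 8.33×37 + 1.04×71 + 6.33×39 + 1285.47×10 + 4.24×81 + 1.37×77 = 308.21 + 73.84 + 246.87 + 12854.7 + 343.44 + 105.49 = 13932.55
Index = 14358.55 / 13932.55 × 100 = 103.0576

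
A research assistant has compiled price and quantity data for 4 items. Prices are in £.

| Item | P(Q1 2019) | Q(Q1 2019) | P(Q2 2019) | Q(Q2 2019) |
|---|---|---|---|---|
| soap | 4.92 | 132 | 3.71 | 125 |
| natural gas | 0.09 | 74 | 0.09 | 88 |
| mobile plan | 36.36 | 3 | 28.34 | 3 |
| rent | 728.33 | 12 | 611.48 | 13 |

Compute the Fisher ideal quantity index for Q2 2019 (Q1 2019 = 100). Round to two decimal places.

Laspeyres component (base-period weights):
ΣP(Q1 2019)Q(Q2 2019) = 4.92×125 + 0.09×88 + 36.36×3 + 728.33×13 = 615 + 7.92 + 109.08 + 9468.29 = 10200.29
ΣP(Q1 2019)Q(Q1 2019) = 4.92×132 + 0.09×74 + 36.36×3 + 728.33×12 = 649.44 + 6.66 + 109.08 + 8739.96 = 9505.14
L = 10200.29 / 9505.14 × 100 = 107.3134
Paasche component (current-period weights):
ΣP(Q2 2019)Q(Q2 2019) = 3.71×125 + 0.09×88 + 28.34×3 + 611.48×13 = 463.75 + 7.92 + 85.02 + 7949.24 = 8505.93
ΣP(Q2 2019)Q(Q1 2019) = 3.71×132 + 0.09×74 + 28.34×3 + 611.48×12 = 489.72 + 6.66 + 85.02 + 7337.76 = 7919.16
P = 8505.93 / 7919.16 × 100 = 107.4095
Fisher = √(L × P) = √(107.3134 × 107.4095) = 107.3614

107.36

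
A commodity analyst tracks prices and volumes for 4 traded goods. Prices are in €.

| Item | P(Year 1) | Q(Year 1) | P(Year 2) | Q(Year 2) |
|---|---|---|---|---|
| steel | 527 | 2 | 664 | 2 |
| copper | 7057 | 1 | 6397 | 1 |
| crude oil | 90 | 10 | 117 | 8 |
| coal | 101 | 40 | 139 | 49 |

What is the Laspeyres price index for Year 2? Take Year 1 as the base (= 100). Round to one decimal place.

110.8

Laspeyres price index uses base-period quantities as weights.
ΣP(Year 2)·Q(Year 1) = 664×2 + 6397×1 + 117×10 + 139×40 = 1328 + 6397 + 1170 + 5560 = 14455
ΣP(Year 1)·Q(Year 1) = 527×2 + 7057×1 + 90×10 + 101×40 = 1054 + 7057 + 900 + 4040 = 13051
Index = 14455 / 13051 × 100 = 110.7578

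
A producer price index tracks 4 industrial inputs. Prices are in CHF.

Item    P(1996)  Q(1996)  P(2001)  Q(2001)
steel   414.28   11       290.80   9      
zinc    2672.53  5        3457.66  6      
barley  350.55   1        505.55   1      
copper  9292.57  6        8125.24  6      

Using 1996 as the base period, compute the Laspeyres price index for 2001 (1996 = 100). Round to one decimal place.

94.2

Laspeyres price index uses base-period quantities as weights.
ΣP(2001)·Q(1996) = 290.80×11 + 3457.66×5 + 505.55×1 + 8125.24×6 = 3198.8 + 17288.3 + 505.55 + 48751.44 = 69744.09
ΣP(1996)·Q(1996) = 414.28×11 + 2672.53×5 + 350.55×1 + 9292.57×6 = 4557.08 + 13362.65 + 350.55 + 55755.42 = 74025.7
Index = 69744.09 / 74025.7 × 100 = 94.2160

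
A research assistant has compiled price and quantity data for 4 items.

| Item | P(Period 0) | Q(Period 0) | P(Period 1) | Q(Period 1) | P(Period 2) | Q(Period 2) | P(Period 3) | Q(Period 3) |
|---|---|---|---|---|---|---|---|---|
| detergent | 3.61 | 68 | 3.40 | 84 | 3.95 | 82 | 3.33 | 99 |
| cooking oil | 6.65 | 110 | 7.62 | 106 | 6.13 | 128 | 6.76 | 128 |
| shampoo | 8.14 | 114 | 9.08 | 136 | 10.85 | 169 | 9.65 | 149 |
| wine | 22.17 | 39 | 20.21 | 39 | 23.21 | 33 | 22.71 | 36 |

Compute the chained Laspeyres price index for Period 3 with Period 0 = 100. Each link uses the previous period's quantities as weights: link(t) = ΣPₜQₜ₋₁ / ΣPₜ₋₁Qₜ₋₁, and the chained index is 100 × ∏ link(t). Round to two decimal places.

106.93

Link Period 0→Period 1:
ΣP(Period 1)Q(Period 0) = 3.40×68 + 7.62×110 + 9.08×114 + 20.21×39 = 231.2 + 838.2 + 1035.12 + 788.19 = 2892.71
ΣP(Period 0)Q(Period 0) = 3.61×68 + 6.65×110 + 8.14×114 + 22.17×39 = 245.48 + 731.5 + 927.96 + 864.63 = 2769.57
link = 2892.71/2769.57 = 1.044462
Link Period 1→Period 2:
ΣP(Period 2)Q(Period 1) = 3.95×84 + 6.13×106 + 10.85×136 + 23.21×39 = 331.8 + 649.78 + 1475.6 + 905.19 = 3362.37
ΣP(Period 1)Q(Period 1) = 3.40×84 + 7.62×106 + 9.08×136 + 20.21×39 = 285.6 + 807.72 + 1234.88 + 788.19 = 3116.39
link = 3362.37/3116.39 = 1.078931
Link Period 2→Period 3:
ΣP(Period 3)Q(Period 2) = 3.33×82 + 6.76×128 + 9.65×169 + 22.71×33 = 273.06 + 865.28 + 1630.85 + 749.43 = 3518.62
ΣP(Period 2)Q(Period 2) = 3.95×82 + 6.13×128 + 10.85×169 + 23.21×33 = 323.9 + 784.64 + 1833.65 + 765.93 = 3708.12
link = 3518.62/3708.12 = 0.948896
Chained index = 100 × 1.044462 × 1.078931 × 0.948896 = 106.9313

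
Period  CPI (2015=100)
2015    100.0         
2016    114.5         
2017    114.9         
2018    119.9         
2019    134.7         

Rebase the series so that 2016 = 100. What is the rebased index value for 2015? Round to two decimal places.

Rebased(2015) = 100.0 / 114.5 × 100 = 87.3362

87.34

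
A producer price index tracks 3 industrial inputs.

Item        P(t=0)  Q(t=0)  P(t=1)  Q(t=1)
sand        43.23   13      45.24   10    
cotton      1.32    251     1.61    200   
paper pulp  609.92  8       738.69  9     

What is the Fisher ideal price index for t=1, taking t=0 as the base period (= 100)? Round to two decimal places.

Laspeyres component (base-period weights):
ΣP(t=1)Q(t=0) = 45.24×13 + 1.61×251 + 738.69×8 = 588.12 + 404.11 + 5909.52 = 6901.75
ΣP(t=0)Q(t=0) = 43.23×13 + 1.32×251 + 609.92×8 = 561.99 + 331.32 + 4879.36 = 5772.67
L = 6901.75 / 5772.67 × 100 = 119.5591
Paasche component (current-period weights):
ΣP(t=1)Q(t=1) = 45.24×10 + 1.61×200 + 738.69×9 = 452.4 + 322 + 6648.21 = 7422.61
ΣP(t=0)Q(t=1) = 43.23×10 + 1.32×200 + 609.92×9 = 432.3 + 264 + 5489.28 = 6185.58
P = 7422.61 / 6185.58 × 100 = 119.9986
Fisher = √(L × P) = √(119.5591 × 119.9986) = 119.7786

119.78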